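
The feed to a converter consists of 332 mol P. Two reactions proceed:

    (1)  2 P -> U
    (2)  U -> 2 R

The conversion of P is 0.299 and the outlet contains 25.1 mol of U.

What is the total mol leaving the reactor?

307 mol

Conversion of P: P consumed = 2ξ₁ = 0.299 × 332 → ξ₁ = 49.63 mol.
U balance: n_U = 0 + 1ξ₁ − 1ξ₂ = 25.1 → ξ₂ = (1·49.63 − 25.1)/1 = 24.53 mol.
Outlet amounts (n = n₀ + Σ ν·ξ):
  P: 332 − 2(49.63) = 232.7
  U: 0 + 1(49.63) − 1(24.53) = 25.1
  R: 0 + 2(24.53) = 49.07
Total out = 232.7 + 25.1 + 49.07 = 306.9 mol.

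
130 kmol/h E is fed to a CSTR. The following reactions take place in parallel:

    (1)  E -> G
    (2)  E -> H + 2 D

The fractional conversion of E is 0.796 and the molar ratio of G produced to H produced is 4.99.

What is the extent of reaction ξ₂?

Conversion of E: E consumed = 0.796 × 130 = 103.5 kmol/h = 1ξ₁ + 1ξ₂.
Selectivity: 1ξ₁ / (1ξ₂) = 4.99 → ξ₁ = 4.99 ξ₂.
Substitute: (1·4.99 + 1) ξ₂ = 103.5 → ξ₂ = 17.28 kmol/h, ξ₁ = 86.2 kmol/h.
Outlet amounts (n = n₀ + Σ ν·ξ):
  E: 130 − 1(86.2) − 1(17.28) = 26.52
  G: 0 + 1(86.2) = 86.2
  H: 0 + 1(17.28) = 17.28
  D: 0 + 2(17.28) = 34.55

ξ₂ = 17.3 kmol/h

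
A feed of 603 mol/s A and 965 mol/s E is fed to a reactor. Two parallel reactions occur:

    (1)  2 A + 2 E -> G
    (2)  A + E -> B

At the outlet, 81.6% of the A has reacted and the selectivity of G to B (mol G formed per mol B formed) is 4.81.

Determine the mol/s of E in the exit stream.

Conversion of A: A consumed = 0.816 × 603 = 492 mol/s = 2ξ₁ + 1ξ₂.
Selectivity: 1ξ₁ / (1ξ₂) = 4.81 → ξ₁ = 4.81 ξ₂.
Substitute: (2·4.81 + 1) ξ₂ = 492 → ξ₂ = 46.33 mol/s, ξ₁ = 222.9 mol/s.
Outlet amounts (n = n₀ + Σ ν·ξ):
  A: 603 − 2(222.9) − 1(46.33) = 111
  E: 965 − 2(222.9) − 1(46.33) = 473
  G: 0 + 1(222.9) = 222.9
  B: 0 + 1(46.33) = 46.33

473 mol/s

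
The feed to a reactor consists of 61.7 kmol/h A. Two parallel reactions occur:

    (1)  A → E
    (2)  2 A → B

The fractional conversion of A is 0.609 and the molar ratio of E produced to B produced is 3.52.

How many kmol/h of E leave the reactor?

24 kmol/h

Conversion of A: A consumed = 0.609 × 61.7 = 37.58 kmol/h = 1ξ₁ + 2ξ₂.
Selectivity: 1ξ₁ / (1ξ₂) = 3.52 → ξ₁ = 3.52 ξ₂.
Substitute: (1·3.52 + 2) ξ₂ = 37.58 → ξ₂ = 6.807 kmol/h, ξ₁ = 23.96 kmol/h.
Outlet amounts (n = n₀ + Σ ν·ξ):
  A: 61.7 − 1(23.96) − 2(6.807) = 24.12
  E: 0 + 1(23.96) = 23.96
  B: 0 + 1(6.807) = 6.807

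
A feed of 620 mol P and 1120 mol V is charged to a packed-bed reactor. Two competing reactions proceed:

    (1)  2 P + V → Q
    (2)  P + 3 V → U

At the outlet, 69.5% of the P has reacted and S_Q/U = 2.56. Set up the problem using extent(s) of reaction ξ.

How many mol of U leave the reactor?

Conversion of P: P consumed = 0.695 × 620 = 430.9 mol = 2ξ₁ + 1ξ₂.
Selectivity: 1ξ₁ / (1ξ₂) = 2.56 → ξ₁ = 2.56 ξ₂.
Substitute: (2·2.56 + 1) ξ₂ = 430.9 → ξ₂ = 70.41 mol, ξ₁ = 180.2 mol.
Outlet amounts (n = n₀ + Σ ν·ξ):
  P: 620 − 2(180.2) − 1(70.41) = 189.1
  V: 1120 − 1(180.2) − 3(70.41) = 728.5
  Q: 0 + 1(180.2) = 180.2
  U: 0 + 1(70.41) = 70.41

70.4 mol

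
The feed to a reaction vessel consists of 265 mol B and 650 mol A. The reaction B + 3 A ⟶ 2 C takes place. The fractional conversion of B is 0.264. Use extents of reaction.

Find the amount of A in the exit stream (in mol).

440 mol

B reacted = 0.264 × 265 = 69.96 mol; ν_B = −1, so ξ = 69.96/1 = 69.96 mol.
Outlet amounts (n = n₀ + ν ξ):
  B: 265 − 1(69.96) = 195
  A: 650 − 3(69.96) = 440.1
  C: 0 + 2(69.96) = 139.9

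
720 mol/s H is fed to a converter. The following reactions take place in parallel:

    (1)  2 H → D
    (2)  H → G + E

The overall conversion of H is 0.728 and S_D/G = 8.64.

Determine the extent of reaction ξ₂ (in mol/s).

ξ₂ = 28.7 mol/s

Conversion of H: H consumed = 0.728 × 720 = 524.2 mol/s = 2ξ₁ + 1ξ₂.
Selectivity: 1ξ₁ / (1ξ₂) = 8.64 → ξ₁ = 8.64 ξ₂.
Substitute: (2·8.64 + 1) ξ₂ = 524.2 → ξ₂ = 28.67 mol/s, ξ₁ = 247.7 mol/s.
Outlet amounts (n = n₀ + Σ ν·ξ):
  H: 720 − 2(247.7) − 1(28.67) = 195.8
  D: 0 + 1(247.7) = 247.7
  G: 0 + 1(28.67) = 28.67
  E: 0 + 1(28.67) = 28.67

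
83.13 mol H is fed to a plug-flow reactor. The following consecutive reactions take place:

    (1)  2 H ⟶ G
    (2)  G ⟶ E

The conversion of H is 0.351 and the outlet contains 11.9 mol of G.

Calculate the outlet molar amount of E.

Conversion of H: H consumed = 2ξ₁ = 0.351 × 83.13 → ξ₁ = 14.59 mol.
G balance: n_G = 0 + 1ξ₁ − 1ξ₂ = 11.9 → ξ₂ = (1·14.59 − 11.9)/1 = 2.689 mol.
Outlet amounts (n = n₀ + Σ ν·ξ):
  H: 83.13 − 2(14.59) = 53.95
  G: 0 + 1(14.59) − 1(2.689) = 11.9
  E: 0 + 1(2.689) = 2.689

2.69 mol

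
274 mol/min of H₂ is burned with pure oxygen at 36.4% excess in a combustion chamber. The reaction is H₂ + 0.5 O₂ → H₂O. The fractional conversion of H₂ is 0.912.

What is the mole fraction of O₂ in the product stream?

Stoichiometric O₂ = 0.5 × 274 = 137 mol/min; O₂ fed = 137 × 1.364 = 186.9 mol/min.
Fuel reacted = 0.912 × 274 → ξ = 249.9 mol/min.
Outlet (n = n₀ + ν ξ):
  H₂: 274 − 1(249.9) = 24.11
  O₂: 186.9 − 0.5(249.9) = 61.92
  H₂O: 0 + 1(249.9) = 249.9
Total out = 335.9 mol/min; y_O₂ = 61.92 / 335.9 = 0.1843.

0.184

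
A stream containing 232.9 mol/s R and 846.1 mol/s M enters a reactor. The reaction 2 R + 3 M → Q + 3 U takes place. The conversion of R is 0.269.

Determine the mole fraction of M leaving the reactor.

0.718

R reacted = 0.269 × 232.9 = 62.65 mol/s; ν_R = −2, so ξ = 62.65/2 = 31.33 mol/s.
Outlet amounts (n = n₀ + ν ξ):
  R: 232.9 − 2(31.33) = 170.2
  M: 846.1 − 3(31.33) = 752.1
  Q: 0 + 1(31.33) = 31.33
  U: 0 + 3(31.33) = 93.98
Total out = 1048 mol/s; y_M = 752.1 / 1048 = 0.7179.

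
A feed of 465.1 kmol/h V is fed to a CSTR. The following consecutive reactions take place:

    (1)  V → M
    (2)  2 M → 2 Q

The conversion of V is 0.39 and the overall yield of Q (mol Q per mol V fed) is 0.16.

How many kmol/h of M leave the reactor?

107 kmol/h

Conversion of V: V consumed = 1ξ₁ = 0.39 × 465.1 → ξ₁ = 181.4 kmol/h.
Yield of Q: 2ξ₂ / 465.1 = 0.16 → ξ₂ = 37.21 kmol/h.
Outlet amounts (n = n₀ + Σ ν·ξ):
  V: 465.1 − 1(181.4) = 283.7
  M: 0 + 1(181.4) − 2(37.21) = 107
  Q: 0 + 2(37.21) = 74.42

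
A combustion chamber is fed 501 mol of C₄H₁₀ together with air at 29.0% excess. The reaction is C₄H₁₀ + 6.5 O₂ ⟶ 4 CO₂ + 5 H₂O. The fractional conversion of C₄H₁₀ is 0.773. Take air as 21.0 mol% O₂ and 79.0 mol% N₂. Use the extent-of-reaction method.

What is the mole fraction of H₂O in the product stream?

Stoichiometric O₂ = 6.5 × 501 = 3256 mol; O₂ fed = 3256 × 1.290 = 4201 mol.
N₂ fed = 4201 × 79/21 = 15800 mol.
Fuel reacted = 0.773 × 501 → ξ = 387.3 mol.
Outlet (n = n₀ + ν ξ):
  C₄H₁₀: 501 − 1(387.3) = 113.7
  O₂: 4201 − 6.5(387.3) = 1684
  N₂: 15800 (inert)
  CO₂: 0 + 4(387.3) = 1549
  H₂O: 0 + 5(387.3) = 1936
Total out = 21090 mol; y_H₂O = 1936 / 21090 = 0.09183.

0.0918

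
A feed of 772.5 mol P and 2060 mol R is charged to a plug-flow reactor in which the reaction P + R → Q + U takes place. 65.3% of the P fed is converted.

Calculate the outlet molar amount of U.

P reacted = 0.653 × 772.5 = 504.4 mol; ν_P = −1, so ξ = 504.4/1 = 504.4 mol.
Outlet amounts (n = n₀ + ν ξ):
  P: 772.5 − 1(504.4) = 268.1
  R: 2060 − 1(504.4) = 1556
  Q: 0 + 1(504.4) = 504.4
  U: 0 + 1(504.4) = 504.4

504 mol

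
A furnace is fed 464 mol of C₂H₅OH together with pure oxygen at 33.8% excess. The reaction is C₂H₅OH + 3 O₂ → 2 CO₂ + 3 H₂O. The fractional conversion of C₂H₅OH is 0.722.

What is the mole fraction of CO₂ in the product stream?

0.252

Stoichiometric O₂ = 3 × 464 = 1392 mol; O₂ fed = 1392 × 1.338 = 1862 mol.
Fuel reacted = 0.722 × 464 → ξ = 335 mol.
Outlet (n = n₀ + ν ξ):
  C₂H₅OH: 464 − 1(335) = 129
  O₂: 1862 − 3(335) = 857.5
  CO₂: 0 + 2(335) = 670
  H₂O: 0 + 3(335) = 1005
Total out = 2662 mol; y_CO₂ = 670 / 2662 = 0.2517.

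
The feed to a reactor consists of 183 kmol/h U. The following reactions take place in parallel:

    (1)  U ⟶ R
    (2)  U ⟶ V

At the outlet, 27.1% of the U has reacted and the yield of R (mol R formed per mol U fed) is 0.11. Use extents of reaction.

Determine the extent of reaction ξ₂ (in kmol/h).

Yield of R: 1ξ₁ / 183 = 0.11 → ξ₁ = 20.13 kmol/h.
Conversion of U: 1ξ₁ + 1ξ₂ = 0.271 × 183 = 49.59 → ξ₂ = 29.46 kmol/h.
Outlet amounts (n = n₀ + Σ ν·ξ):
  U: 183 − 1(20.13) − 1(29.46) = 133.4
  R: 0 + 1(20.13) = 20.13
  V: 0 + 1(29.46) = 29.46

ξ₂ = 29.5 kmol/h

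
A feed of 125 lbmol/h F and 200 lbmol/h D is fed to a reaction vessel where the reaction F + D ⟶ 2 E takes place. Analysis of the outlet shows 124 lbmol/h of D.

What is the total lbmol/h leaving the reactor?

325 lbmol/h

For D: n = n₀ − 1ξ → 124 = 200 − 1ξ, giving ξ = 76 lbmol/h.
Outlet amounts (n = n₀ + ν ξ):
  F: 125 − 1(76) = 49
  D: 200 − 1(76) = 124
  E: 0 + 2(76) = 152
Total out = 49 + 124 + 152 = 325 lbmol/h.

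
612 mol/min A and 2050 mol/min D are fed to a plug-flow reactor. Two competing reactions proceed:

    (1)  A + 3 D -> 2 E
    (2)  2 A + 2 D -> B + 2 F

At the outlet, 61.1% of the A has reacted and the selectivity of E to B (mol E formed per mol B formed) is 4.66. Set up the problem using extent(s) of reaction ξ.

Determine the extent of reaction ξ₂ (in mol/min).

ξ₂ = 86.4 mol/min

Conversion of A: A consumed = 0.611 × 612 = 373.9 mol/min = 1ξ₁ + 2ξ₂.
Selectivity: 2ξ₁ / (1ξ₂) = 4.66 → ξ₁ = 2.33 ξ₂.
Substitute: (1·2.33 + 2) ξ₂ = 373.9 → ξ₂ = 86.36 mol/min, ξ₁ = 201.2 mol/min.
Outlet amounts (n = n₀ + Σ ν·ξ):
  A: 612 − 1(201.2) − 2(86.36) = 238.1
  D: 2050 − 3(201.2) − 2(86.36) = 1274
  E: 0 + 2(201.2) = 402.4
  B: 0 + 1(86.36) = 86.36
  F: 0 + 2(86.36) = 172.7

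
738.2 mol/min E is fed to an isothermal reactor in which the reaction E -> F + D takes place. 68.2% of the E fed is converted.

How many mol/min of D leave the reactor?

503 mol/min

E reacted = 0.682 × 738.2 = 503.5 mol/min; ν_E = −1, so ξ = 503.5/1 = 503.5 mol/min.
Outlet amounts (n = n₀ + ν ξ):
  E: 738.2 − 1(503.5) = 234.7
  F: 0 + 1(503.5) = 503.5
  D: 0 + 1(503.5) = 503.5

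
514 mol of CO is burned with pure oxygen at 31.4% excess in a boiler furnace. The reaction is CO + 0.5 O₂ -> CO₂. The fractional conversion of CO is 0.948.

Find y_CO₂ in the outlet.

Stoichiometric O₂ = 0.5 × 514 = 257 mol; O₂ fed = 257 × 1.314 = 337.7 mol.
Fuel reacted = 0.948 × 514 → ξ = 487.3 mol.
Outlet (n = n₀ + ν ξ):
  CO: 514 − 1(487.3) = 26.73
  O₂: 337.7 − 0.5(487.3) = 94.06
  CO₂: 0 + 1(487.3) = 487.3
Total out = 608.1 mol; y_CO₂ = 487.3 / 608.1 = 0.8014.

0.801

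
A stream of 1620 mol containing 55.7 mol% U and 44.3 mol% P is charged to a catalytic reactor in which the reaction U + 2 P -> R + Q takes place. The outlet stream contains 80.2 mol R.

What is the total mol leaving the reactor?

For R: n = n₀ + 1ξ → 80.2 = 0 + 1ξ, giving ξ = 80.2 mol.
Outlet amounts (n = n₀ + ν ξ):
  U: 902.3 − 1(80.2) = 822.1
  P: 717.7 − 2(80.2) = 557.3
  R: 0 + 1(80.2) = 80.2
  Q: 0 + 1(80.2) = 80.2
Total out = 822.1 + 557.3 + 80.2 + 80.2 = 1540 mol.

1540 mol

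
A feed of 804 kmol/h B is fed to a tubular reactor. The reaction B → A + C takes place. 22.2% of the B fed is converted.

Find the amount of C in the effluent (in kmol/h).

178 kmol/h

B reacted = 0.222 × 804 = 178.5 kmol/h; ν_B = −1, so ξ = 178.5/1 = 178.5 kmol/h.
Outlet amounts (n = n₀ + ν ξ):
  B: 804 − 1(178.5) = 625.5
  A: 0 + 1(178.5) = 178.5
  C: 0 + 1(178.5) = 178.5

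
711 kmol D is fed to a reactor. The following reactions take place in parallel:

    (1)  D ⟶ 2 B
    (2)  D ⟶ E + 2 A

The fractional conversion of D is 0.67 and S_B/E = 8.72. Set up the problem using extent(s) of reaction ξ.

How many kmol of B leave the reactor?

Conversion of D: D consumed = 0.67 × 711 = 476.4 kmol = 1ξ₁ + 1ξ₂.
Selectivity: 2ξ₁ / (1ξ₂) = 8.72 → ξ₁ = 4.36 ξ₂.
Substitute: (1·4.36 + 1) ξ₂ = 476.4 → ξ₂ = 88.88 kmol, ξ₁ = 387.5 kmol.
Outlet amounts (n = n₀ + Σ ν·ξ):
  D: 711 − 1(387.5) − 1(88.88) = 234.6
  B: 0 + 2(387.5) = 775
  E: 0 + 1(88.88) = 88.88
  A: 0 + 2(88.88) = 177.8

775 kmol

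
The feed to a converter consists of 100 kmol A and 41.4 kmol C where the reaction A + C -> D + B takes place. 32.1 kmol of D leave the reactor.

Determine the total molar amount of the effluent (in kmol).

For D: n = n₀ + 1ξ → 32.1 = 0 + 1ξ, giving ξ = 32.1 kmol.
Outlet amounts (n = n₀ + ν ξ):
  A: 100 − 1(32.1) = 67.9
  C: 41.4 − 1(32.1) = 9.3
  D: 0 + 1(32.1) = 32.1
  B: 0 + 1(32.1) = 32.1
Total out = 67.9 + 9.3 + 32.1 + 32.1 = 141.4 kmol.

141 kmol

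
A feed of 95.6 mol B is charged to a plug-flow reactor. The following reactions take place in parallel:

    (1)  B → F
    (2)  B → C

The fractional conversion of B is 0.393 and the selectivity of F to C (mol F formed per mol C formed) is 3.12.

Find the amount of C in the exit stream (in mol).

Conversion of B: B consumed = 0.393 × 95.6 = 37.57 mol = 1ξ₁ + 1ξ₂.
Selectivity: 1ξ₁ / (1ξ₂) = 3.12 → ξ₁ = 3.12 ξ₂.
Substitute: (1·3.12 + 1) ξ₂ = 37.57 → ξ₂ = 9.119 mol, ξ₁ = 28.45 mol.
Outlet amounts (n = n₀ + Σ ν·ξ):
  B: 95.6 − 1(28.45) − 1(9.119) = 58.03
  F: 0 + 1(28.45) = 28.45
  C: 0 + 1(9.119) = 9.119

9.12 mol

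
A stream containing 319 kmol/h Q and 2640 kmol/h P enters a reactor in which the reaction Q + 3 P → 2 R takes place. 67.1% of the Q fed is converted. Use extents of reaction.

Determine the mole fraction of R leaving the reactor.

0.169

Q reacted = 0.671 × 319 = 214 kmol/h; ν_Q = −1, so ξ = 214/1 = 214 kmol/h.
Outlet amounts (n = n₀ + ν ξ):
  Q: 319 − 1(214) = 105
  P: 2640 − 3(214) = 1998
  R: 0 + 2(214) = 428.1
Total out = 2531 kmol/h; y_R = 428.1 / 2531 = 0.1691.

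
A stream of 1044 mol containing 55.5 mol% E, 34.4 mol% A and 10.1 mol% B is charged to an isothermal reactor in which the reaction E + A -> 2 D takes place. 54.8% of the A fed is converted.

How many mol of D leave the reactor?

A reacted = 0.548 × 359.1 = 196.8 mol; ν_A = −1, so ξ = 196.8/1 = 196.8 mol.
Outlet amounts (n = n₀ + ν ξ):
  E: 579.4 − 1(196.8) = 382.6
  A: 359.1 − 1(196.8) = 162.3
  D: 0 + 2(196.8) = 393.6
  B: 105.4 (inert)

394 mol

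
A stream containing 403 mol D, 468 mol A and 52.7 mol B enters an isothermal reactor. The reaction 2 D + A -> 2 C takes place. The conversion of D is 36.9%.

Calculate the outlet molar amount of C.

D reacted = 0.369 × 403 = 148.7 mol; ν_D = −2, so ξ = 148.7/2 = 74.35 mol.
Outlet amounts (n = n₀ + ν ξ):
  D: 403 − 2(74.35) = 254.3
  A: 468 − 1(74.35) = 393.6
  C: 0 + 2(74.35) = 148.7
  B: 52.7 (inert)

149 mol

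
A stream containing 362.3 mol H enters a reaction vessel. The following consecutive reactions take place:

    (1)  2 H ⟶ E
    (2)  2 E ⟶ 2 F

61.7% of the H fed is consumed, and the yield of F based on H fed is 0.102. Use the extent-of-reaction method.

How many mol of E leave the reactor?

Conversion of H: H consumed = 2ξ₁ = 0.617 × 362.3 → ξ₁ = 111.8 mol.
Yield of F: 2ξ₂ / 362.3 = 0.102 → ξ₂ = 18.48 mol.
Outlet amounts (n = n₀ + Σ ν·ξ):
  H: 362.3 − 2(111.8) = 138.8
  E: 0 + 1(111.8) − 2(18.48) = 74.81
  F: 0 + 2(18.48) = 36.95

74.8 mol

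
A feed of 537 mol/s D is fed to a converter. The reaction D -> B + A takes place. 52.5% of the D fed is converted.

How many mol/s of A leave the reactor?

282 mol/s

D reacted = 0.525 × 537 = 281.9 mol/s; ν_D = −1, so ξ = 281.9/1 = 281.9 mol/s.
Outlet amounts (n = n₀ + ν ξ):
  D: 537 − 1(281.9) = 255.1
  B: 0 + 1(281.9) = 281.9
  A: 0 + 1(281.9) = 281.9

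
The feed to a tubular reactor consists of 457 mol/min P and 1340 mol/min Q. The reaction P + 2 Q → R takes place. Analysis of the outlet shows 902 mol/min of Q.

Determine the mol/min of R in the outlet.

For Q: n = n₀ − 2ξ → 902 = 1340 − 2ξ, giving ξ = 219 mol/min.
Outlet amounts (n = n₀ + ν ξ):
  P: 457 − 1(219) = 238
  Q: 1340 − 2(219) = 902
  R: 0 + 1(219) = 219

219 mol/min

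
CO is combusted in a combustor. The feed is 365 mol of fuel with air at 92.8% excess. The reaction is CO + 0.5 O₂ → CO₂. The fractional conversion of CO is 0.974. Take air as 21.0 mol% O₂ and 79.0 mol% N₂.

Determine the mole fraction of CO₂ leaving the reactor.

0.191

Stoichiometric O₂ = 0.5 × 365 = 182.5 mol; O₂ fed = 182.5 × 1.928 = 351.9 mol.
N₂ fed = 351.9 × 79/21 = 1324 mol.
Fuel reacted = 0.974 × 365 → ξ = 355.5 mol.
Outlet (n = n₀ + ν ξ):
  CO: 365 − 1(355.5) = 9.49
  O₂: 351.9 − 0.5(355.5) = 174.1
  N₂: 1324 (inert)
  CO₂: 0 + 1(355.5) = 355.5
Total out = 1863 mol; y_CO₂ = 355.5 / 1863 = 0.1909.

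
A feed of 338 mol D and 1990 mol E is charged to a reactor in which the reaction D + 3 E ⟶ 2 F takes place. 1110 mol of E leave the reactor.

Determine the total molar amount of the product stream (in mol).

For E: n = n₀ − 3ξ → 1110 = 1990 − 3ξ, giving ξ = 293.3 mol.
Outlet amounts (n = n₀ + ν ξ):
  D: 338 − 1(293.3) = 44.67
  E: 1990 − 3(293.3) = 1110
  F: 0 + 2(293.3) = 586.7
Total out = 44.67 + 1110 + 586.7 = 1741 mol.

1740 mol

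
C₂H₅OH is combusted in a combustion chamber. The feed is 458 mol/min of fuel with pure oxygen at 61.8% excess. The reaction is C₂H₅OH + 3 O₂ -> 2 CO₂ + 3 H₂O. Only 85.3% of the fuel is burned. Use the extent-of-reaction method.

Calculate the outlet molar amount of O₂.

1050 mol/min

Stoichiometric O₂ = 3 × 458 = 1374 mol/min; O₂ fed = 1374 × 1.618 = 2223 mol/min.
Fuel reacted = 0.853 × 458 → ξ = 390.7 mol/min.
Outlet (n = n₀ + ν ξ):
  C₂H₅OH: 458 − 1(390.7) = 67.33
  O₂: 2223 − 3(390.7) = 1051
  CO₂: 0 + 2(390.7) = 781.3
  H₂O: 0 + 3(390.7) = 1172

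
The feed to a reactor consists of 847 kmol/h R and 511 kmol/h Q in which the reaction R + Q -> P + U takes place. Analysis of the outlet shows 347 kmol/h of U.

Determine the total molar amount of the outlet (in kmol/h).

1360 kmol/h

For U: n = n₀ + 1ξ → 347 = 0 + 1ξ, giving ξ = 347 kmol/h.
Outlet amounts (n = n₀ + ν ξ):
  R: 847 − 1(347) = 500
  Q: 511 − 1(347) = 164
  P: 0 + 1(347) = 347
  U: 0 + 1(347) = 347
Total out = 500 + 164 + 347 + 347 = 1358 kmol/h.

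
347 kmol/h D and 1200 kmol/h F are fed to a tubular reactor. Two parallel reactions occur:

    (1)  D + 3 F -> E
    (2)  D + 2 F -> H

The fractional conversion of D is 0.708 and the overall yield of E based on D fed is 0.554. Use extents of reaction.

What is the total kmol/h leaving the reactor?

863 kmol/h

Yield of E: 1ξ₁ / 347 = 0.554 → ξ₁ = 192.2 kmol/h.
Conversion of D: 1ξ₁ + 1ξ₂ = 0.708 × 347 = 245.7 → ξ₂ = 53.44 kmol/h.
Outlet amounts (n = n₀ + Σ ν·ξ):
  D: 347 − 1(192.2) − 1(53.44) = 101.3
  F: 1200 − 3(192.2) − 2(53.44) = 516.4
  E: 0 + 1(192.2) = 192.2
  H: 0 + 1(53.44) = 53.44
Total out = 101.3 + 516.4 + 192.2 + 53.44 = 863.4 kmol/h.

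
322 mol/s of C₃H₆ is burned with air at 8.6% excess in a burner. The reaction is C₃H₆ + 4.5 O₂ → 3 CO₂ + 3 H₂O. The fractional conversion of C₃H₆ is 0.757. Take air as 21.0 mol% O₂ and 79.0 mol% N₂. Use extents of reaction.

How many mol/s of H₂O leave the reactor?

Stoichiometric O₂ = 4.5 × 322 = 1449 mol/s; O₂ fed = 1449 × 1.086 = 1574 mol/s.
N₂ fed = 1574 × 79/21 = 5920 mol/s.
Fuel reacted = 0.757 × 322 → ξ = 243.8 mol/s.
Outlet (n = n₀ + ν ξ):
  C₃H₆: 322 − 1(243.8) = 78.25
  O₂: 1574 − 4.5(243.8) = 476.7
  N₂: 5920 (inert)
  CO₂: 0 + 3(243.8) = 731.3
  H₂O: 0 + 3(243.8) = 731.3

731 mol/s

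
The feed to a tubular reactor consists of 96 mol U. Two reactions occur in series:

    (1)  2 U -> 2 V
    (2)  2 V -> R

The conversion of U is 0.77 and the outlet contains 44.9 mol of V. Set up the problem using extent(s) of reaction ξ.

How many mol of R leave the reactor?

Conversion of U: U consumed = 2ξ₁ = 0.77 × 96 → ξ₁ = 36.96 mol.
V balance: n_V = 0 + 2ξ₁ − 2ξ₂ = 44.9 → ξ₂ = (2·36.96 − 44.9)/2 = 14.51 mol.
Outlet amounts (n = n₀ + Σ ν·ξ):
  U: 96 − 2(36.96) = 22.08
  V: 0 + 2(36.96) − 2(14.51) = 44.9
  R: 0 + 1(14.51) = 14.51

14.5 mol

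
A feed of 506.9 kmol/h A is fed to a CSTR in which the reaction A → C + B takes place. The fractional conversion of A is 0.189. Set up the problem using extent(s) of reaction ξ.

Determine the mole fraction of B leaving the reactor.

0.159

A reacted = 0.189 × 506.9 = 95.8 kmol/h; ν_A = −1, so ξ = 95.8/1 = 95.8 kmol/h.
Outlet amounts (n = n₀ + ν ξ):
  A: 506.9 − 1(95.8) = 411.1
  C: 0 + 1(95.8) = 95.8
  B: 0 + 1(95.8) = 95.8
Total out = 602.7 kmol/h; y_B = 95.8 / 602.7 = 0.159.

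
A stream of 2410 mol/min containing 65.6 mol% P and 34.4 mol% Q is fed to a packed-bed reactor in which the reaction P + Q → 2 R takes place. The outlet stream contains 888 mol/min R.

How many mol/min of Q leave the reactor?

For R: n = n₀ + 2ξ → 888 = 0 + 2ξ, giving ξ = 444 mol/min.
Outlet amounts (n = n₀ + ν ξ):
  P: 1581 − 1(444) = 1137
  Q: 829 − 1(444) = 385
  R: 0 + 2(444) = 888

385 mol/min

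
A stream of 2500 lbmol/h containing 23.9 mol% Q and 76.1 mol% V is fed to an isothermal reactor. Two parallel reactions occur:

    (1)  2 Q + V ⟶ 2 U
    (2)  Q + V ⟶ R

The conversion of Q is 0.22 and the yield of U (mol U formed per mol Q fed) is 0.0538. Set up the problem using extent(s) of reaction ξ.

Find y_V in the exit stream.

Yield of U: 2ξ₁ / 597.5 = 0.0538 → ξ₁ = 16.07 lbmol/h.
Conversion of Q: 2ξ₁ + 1ξ₂ = 0.22 × 597.5 = 131.4 → ξ₂ = 99.3 lbmol/h.
Outlet amounts (n = n₀ + Σ ν·ξ):
  Q: 597.5 − 2(16.07) − 1(99.3) = 466.1
  V: 1902 − 1(16.07) − 1(99.3) = 1787
  U: 0 + 2(16.07) = 32.15
  R: 0 + 1(99.3) = 99.3
Total out = 2385 lbmol/h; y_V = 1787 / 2385 = 0.7494.

0.749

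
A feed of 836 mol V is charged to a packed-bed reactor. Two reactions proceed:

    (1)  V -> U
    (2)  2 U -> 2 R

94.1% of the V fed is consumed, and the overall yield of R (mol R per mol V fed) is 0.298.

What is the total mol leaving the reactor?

Conversion of V: V consumed = 1ξ₁ = 0.941 × 836 → ξ₁ = 786.7 mol.
Yield of R: 2ξ₂ / 836 = 0.298 → ξ₂ = 124.6 mol.
Outlet amounts (n = n₀ + Σ ν·ξ):
  V: 836 − 1(786.7) = 49.32
  U: 0 + 1(786.7) − 2(124.6) = 537.5
  R: 0 + 2(124.6) = 249.1
Total out = 49.32 + 537.5 + 249.1 = 836 mol.

836 mol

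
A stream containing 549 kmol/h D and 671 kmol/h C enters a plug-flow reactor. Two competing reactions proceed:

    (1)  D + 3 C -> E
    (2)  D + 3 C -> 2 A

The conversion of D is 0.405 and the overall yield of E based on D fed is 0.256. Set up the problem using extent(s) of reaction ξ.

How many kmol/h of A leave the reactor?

164 kmol/h

Yield of E: 1ξ₁ / 549 = 0.256 → ξ₁ = 140.5 kmol/h.
Conversion of D: 1ξ₁ + 1ξ₂ = 0.405 × 549 = 222.3 → ξ₂ = 81.8 kmol/h.
Outlet amounts (n = n₀ + Σ ν·ξ):
  D: 549 − 1(140.5) − 1(81.8) = 326.7
  C: 671 − 3(140.5) − 3(81.8) = 3.965
  E: 0 + 1(140.5) = 140.5
  A: 0 + 2(81.8) = 163.6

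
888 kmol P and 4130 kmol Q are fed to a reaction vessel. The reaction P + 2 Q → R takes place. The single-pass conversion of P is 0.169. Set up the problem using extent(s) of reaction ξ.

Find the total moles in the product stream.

P reacted = 0.169 × 888 = 150.1 kmol; ν_P = −1, so ξ = 150.1/1 = 150.1 kmol.
Outlet amounts (n = n₀ + ν ξ):
  P: 888 − 1(150.1) = 737.9
  Q: 4130 − 2(150.1) = 3830
  R: 0 + 1(150.1) = 150.1
Total out = 737.9 + 3830 + 150.1 = 4718 kmol.

4720 kmol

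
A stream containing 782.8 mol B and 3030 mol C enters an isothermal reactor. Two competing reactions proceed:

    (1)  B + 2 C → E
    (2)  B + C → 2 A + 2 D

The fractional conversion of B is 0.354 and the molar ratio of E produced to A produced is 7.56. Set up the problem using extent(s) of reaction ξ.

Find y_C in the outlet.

0.749

Conversion of B: B consumed = 0.354 × 782.8 = 277.1 mol = 1ξ₁ + 1ξ₂.
Selectivity: 1ξ₁ / (2ξ₂) = 7.56 → ξ₁ = 15.12 ξ₂.
Substitute: (1·15.12 + 1) ξ₂ = 277.1 → ξ₂ = 17.19 mol, ξ₁ = 259.9 mol.
Outlet amounts (n = n₀ + Σ ν·ξ):
  B: 782.8 − 1(259.9) − 1(17.19) = 505.7
  C: 3030 − 2(259.9) − 1(17.19) = 2493
  E: 0 + 1(259.9) = 259.9
  A: 0 + 2(17.19) = 34.38
  D: 0 + 2(17.19) = 34.38
Total out = 3327 mol; y_C = 2493 / 3327 = 0.7492.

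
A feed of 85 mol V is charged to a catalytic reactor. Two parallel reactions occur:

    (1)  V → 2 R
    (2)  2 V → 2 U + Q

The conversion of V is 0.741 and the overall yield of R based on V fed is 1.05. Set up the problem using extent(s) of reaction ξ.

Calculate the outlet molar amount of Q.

Yield of R: 2ξ₁ / 85 = 1.05 → ξ₁ = 44.62 mol.
Conversion of V: 1ξ₁ + 2ξ₂ = 0.741 × 85 = 62.98 → ξ₂ = 9.18 mol.
Outlet amounts (n = n₀ + Σ ν·ξ):
  V: 85 − 1(44.62) − 2(9.18) = 22.02
  R: 0 + 2(44.62) = 89.25
  U: 0 + 2(9.18) = 18.36
  Q: 0 + 1(9.18) = 9.18

9.18 mol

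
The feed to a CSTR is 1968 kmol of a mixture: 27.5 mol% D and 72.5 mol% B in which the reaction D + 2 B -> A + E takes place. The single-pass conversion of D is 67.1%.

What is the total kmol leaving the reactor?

D reacted = 0.671 × 541.2 = 363.1 kmol; ν_D = −1, so ξ = 363.1/1 = 363.1 kmol.
Outlet amounts (n = n₀ + ν ξ):
  D: 541.2 − 1(363.1) = 178.1
  B: 1427 − 2(363.1) = 700.5
  A: 0 + 1(363.1) = 363.1
  E: 0 + 1(363.1) = 363.1
Total out = 178.1 + 700.5 + 363.1 + 363.1 = 1605 kmol.

1600 kmol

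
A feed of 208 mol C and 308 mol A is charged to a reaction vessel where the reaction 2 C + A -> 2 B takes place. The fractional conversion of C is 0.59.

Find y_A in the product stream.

C reacted = 0.59 × 208 = 122.7 mol; ν_C = −2, so ξ = 122.7/2 = 61.36 mol.
Outlet amounts (n = n₀ + ν ξ):
  C: 208 − 2(61.36) = 85.28
  A: 308 − 1(61.36) = 246.6
  B: 0 + 2(61.36) = 122.7
Total out = 454.6 mol; y_A = 246.6 / 454.6 = 0.5425.

0.542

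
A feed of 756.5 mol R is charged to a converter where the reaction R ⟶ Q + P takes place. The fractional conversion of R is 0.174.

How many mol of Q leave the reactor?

132 mol

R reacted = 0.174 × 756.5 = 131.6 mol; ν_R = −1, so ξ = 131.6/1 = 131.6 mol.
Outlet amounts (n = n₀ + ν ξ):
  R: 756.5 − 1(131.6) = 624.9
  Q: 0 + 1(131.6) = 131.6
  P: 0 + 1(131.6) = 131.6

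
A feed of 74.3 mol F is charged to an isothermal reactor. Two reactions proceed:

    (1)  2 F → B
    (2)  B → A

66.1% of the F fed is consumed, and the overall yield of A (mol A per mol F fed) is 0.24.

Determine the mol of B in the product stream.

6.72 mol

Conversion of F: F consumed = 2ξ₁ = 0.661 × 74.3 → ξ₁ = 24.56 mol.
Yield of A: 1ξ₂ / 74.3 = 0.24 → ξ₂ = 17.83 mol.
Outlet amounts (n = n₀ + Σ ν·ξ):
  F: 74.3 − 2(24.56) = 25.19
  B: 0 + 1(24.56) − 1(17.83) = 6.724
  A: 0 + 1(17.83) = 17.83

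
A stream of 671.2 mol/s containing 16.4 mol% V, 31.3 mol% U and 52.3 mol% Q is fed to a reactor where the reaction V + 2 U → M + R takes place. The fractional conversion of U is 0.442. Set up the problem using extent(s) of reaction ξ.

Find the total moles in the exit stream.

U reacted = 0.442 × 210.1 = 92.86 mol/s; ν_U = −2, so ξ = 92.86/2 = 46.43 mol/s.
Outlet amounts (n = n₀ + ν ξ):
  V: 110.1 − 1(46.43) = 63.65
  U: 210.1 − 2(46.43) = 117.2
  M: 0 + 1(46.43) = 46.43
  R: 0 + 1(46.43) = 46.43
  Q: 351 (inert)
Total out = 63.65 + 117.2 + 46.43 + 46.43 + 351 = 624.8 mol/s.

625 mol/s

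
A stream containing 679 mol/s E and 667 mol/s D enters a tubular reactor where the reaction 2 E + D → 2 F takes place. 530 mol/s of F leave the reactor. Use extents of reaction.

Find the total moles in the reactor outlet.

For F: n = n₀ + 2ξ → 530 = 0 + 2ξ, giving ξ = 265 mol/s.
Outlet amounts (n = n₀ + ν ξ):
  E: 679 − 2(265) = 149
  D: 667 − 1(265) = 402
  F: 0 + 2(265) = 530
Total out = 149 + 402 + 530 = 1081 mol/s.

1080 mol/s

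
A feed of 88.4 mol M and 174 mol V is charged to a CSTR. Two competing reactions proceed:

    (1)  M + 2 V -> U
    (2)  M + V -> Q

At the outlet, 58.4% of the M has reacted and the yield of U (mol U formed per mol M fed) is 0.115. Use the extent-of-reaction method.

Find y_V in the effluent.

Yield of U: 1ξ₁ / 88.4 = 0.115 → ξ₁ = 10.17 mol.
Conversion of M: 1ξ₁ + 1ξ₂ = 0.584 × 88.4 = 51.63 → ξ₂ = 41.46 mol.
Outlet amounts (n = n₀ + Σ ν·ξ):
  M: 88.4 − 1(10.17) − 1(41.46) = 36.77
  V: 174 − 2(10.17) − 1(41.46) = 112.2
  U: 0 + 1(10.17) = 10.17
  Q: 0 + 1(41.46) = 41.46
Total out = 200.6 mol; y_V = 112.2 / 200.6 = 0.5593.

0.559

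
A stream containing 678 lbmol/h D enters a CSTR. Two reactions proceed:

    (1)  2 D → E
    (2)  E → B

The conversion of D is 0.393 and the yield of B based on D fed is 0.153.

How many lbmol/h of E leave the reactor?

Conversion of D: D consumed = 2ξ₁ = 0.393 × 678 → ξ₁ = 133.2 lbmol/h.
Yield of B: 1ξ₂ / 678 = 0.153 → ξ₂ = 103.7 lbmol/h.
Outlet amounts (n = n₀ + Σ ν·ξ):
  D: 678 − 2(133.2) = 411.5
  E: 0 + 1(133.2) − 1(103.7) = 29.49
  B: 0 + 1(103.7) = 103.7

29.5 lbmol/h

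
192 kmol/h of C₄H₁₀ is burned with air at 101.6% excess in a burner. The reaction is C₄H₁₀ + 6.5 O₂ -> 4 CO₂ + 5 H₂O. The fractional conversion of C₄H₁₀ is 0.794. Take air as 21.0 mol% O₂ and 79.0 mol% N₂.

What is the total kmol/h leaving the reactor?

12400 kmol/h

Stoichiometric O₂ = 6.5 × 192 = 1248 kmol/h; O₂ fed = 1248 × 2.016 = 2516 kmol/h.
N₂ fed = 2516 × 79/21 = 9465 kmol/h.
Fuel reacted = 0.794 × 192 → ξ = 152.4 kmol/h.
Outlet (n = n₀ + ν ξ):
  C₄H₁₀: 192 − 1(152.4) = 39.55
  O₂: 2516 − 6.5(152.4) = 1525
  N₂: 9465 (inert)
  CO₂: 0 + 4(152.4) = 609.8
  H₂O: 0 + 5(152.4) = 762.2
Total out = 39.55 + 1525 + 9465 + 609.8 + 762.2 = 12400 kmol/h.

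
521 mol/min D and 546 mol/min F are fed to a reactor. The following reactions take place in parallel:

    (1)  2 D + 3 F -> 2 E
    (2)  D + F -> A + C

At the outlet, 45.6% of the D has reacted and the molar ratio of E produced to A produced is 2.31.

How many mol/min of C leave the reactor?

71.8 mol/min

Conversion of D: D consumed = 0.456 × 521 = 237.6 mol/min = 2ξ₁ + 1ξ₂.
Selectivity: 2ξ₁ / (1ξ₂) = 2.31 → ξ₁ = 1.155 ξ₂.
Substitute: (2·1.155 + 1) ξ₂ = 237.6 → ξ₂ = 71.78 mol/min, ξ₁ = 82.9 mol/min.
Outlet amounts (n = n₀ + Σ ν·ξ):
  D: 521 − 2(82.9) − 1(71.78) = 283.4
  F: 546 − 3(82.9) − 1(71.78) = 225.5
  E: 0 + 2(82.9) = 165.8
  A: 0 + 1(71.78) = 71.78
  C: 0 + 1(71.78) = 71.78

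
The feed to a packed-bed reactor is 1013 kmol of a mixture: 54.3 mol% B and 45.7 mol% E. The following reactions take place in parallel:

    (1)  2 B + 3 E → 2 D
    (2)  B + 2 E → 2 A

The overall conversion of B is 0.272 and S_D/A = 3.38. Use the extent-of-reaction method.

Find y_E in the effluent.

0.287

Conversion of B: B consumed = 0.272 × 550.1 = 149.6 kmol = 2ξ₁ + 1ξ₂.
Selectivity: 2ξ₁ / (2ξ₂) = 3.38 → ξ₁ = 3.38 ξ₂.
Substitute: (2·3.38 + 1) ξ₂ = 149.6 → ξ₂ = 19.28 kmol, ξ₁ = 65.17 kmol.
Outlet amounts (n = n₀ + Σ ν·ξ):
  B: 550.1 − 2(65.17) − 1(19.28) = 400.4
  E: 462.9 − 3(65.17) − 2(19.28) = 228.9
  D: 0 + 2(65.17) = 130.3
  A: 0 + 2(19.28) = 38.56
Total out = 798.2 kmol; y_E = 228.9 / 798.2 = 0.2867.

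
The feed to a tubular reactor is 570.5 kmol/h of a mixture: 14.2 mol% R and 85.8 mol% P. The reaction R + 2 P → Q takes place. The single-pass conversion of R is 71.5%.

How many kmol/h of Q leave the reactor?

57.9 kmol/h

R reacted = 0.715 × 81.01 = 57.92 kmol/h; ν_R = −1, so ξ = 57.92/1 = 57.92 kmol/h.
Outlet amounts (n = n₀ + ν ξ):
  R: 81.01 − 1(57.92) = 23.09
  P: 489.5 − 2(57.92) = 373.6
  Q: 0 + 1(57.92) = 57.92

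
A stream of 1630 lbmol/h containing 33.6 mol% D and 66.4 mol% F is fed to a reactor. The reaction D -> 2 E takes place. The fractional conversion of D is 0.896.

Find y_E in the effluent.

0.463

D reacted = 0.896 × 547.7 = 490.7 lbmol/h; ν_D = −1, so ξ = 490.7/1 = 490.7 lbmol/h.
Outlet amounts (n = n₀ + ν ξ):
  D: 547.7 − 1(490.7) = 56.96
  E: 0 + 2(490.7) = 981.4
  F: 1082 (inert)
Total out = 2121 lbmol/h; y_E = 981.4 / 2121 = 0.4628.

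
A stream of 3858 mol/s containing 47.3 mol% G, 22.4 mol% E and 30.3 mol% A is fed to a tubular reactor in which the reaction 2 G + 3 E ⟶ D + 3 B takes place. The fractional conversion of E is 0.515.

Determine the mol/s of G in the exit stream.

E reacted = 0.515 × 864.2 = 445.1 mol/s; ν_E = −3, so ξ = 445.1/3 = 148.4 mol/s.
Outlet amounts (n = n₀ + ν ξ):
  G: 1825 − 2(148.4) = 1528
  E: 864.2 − 3(148.4) = 419.1
  D: 0 + 1(148.4) = 148.4
  B: 0 + 3(148.4) = 445.1
  A: 1169 (inert)

1530 mol/s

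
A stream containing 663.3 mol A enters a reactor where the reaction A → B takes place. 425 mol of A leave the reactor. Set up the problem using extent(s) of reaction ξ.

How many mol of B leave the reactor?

For A: n = n₀ − 1ξ → 425 = 663.3 − 1ξ, giving ξ = 238.3 mol.
Outlet amounts (n = n₀ + ν ξ):
  A: 663.3 − 1(238.3) = 425
  B: 0 + 1(238.3) = 238.3

238 mol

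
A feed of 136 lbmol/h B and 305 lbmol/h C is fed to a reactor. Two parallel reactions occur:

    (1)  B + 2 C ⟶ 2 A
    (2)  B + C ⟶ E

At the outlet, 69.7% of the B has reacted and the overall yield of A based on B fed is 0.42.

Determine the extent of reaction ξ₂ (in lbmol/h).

ξ₂ = 66.2 lbmol/h

Yield of A: 2ξ₁ / 136 = 0.42 → ξ₁ = 28.56 lbmol/h.
Conversion of B: 1ξ₁ + 1ξ₂ = 0.697 × 136 = 94.79 → ξ₂ = 66.23 lbmol/h.
Outlet amounts (n = n₀ + Σ ν·ξ):
  B: 136 − 1(28.56) − 1(66.23) = 41.21
  C: 305 − 2(28.56) − 1(66.23) = 181.6
  A: 0 + 2(28.56) = 57.12
  E: 0 + 1(66.23) = 66.23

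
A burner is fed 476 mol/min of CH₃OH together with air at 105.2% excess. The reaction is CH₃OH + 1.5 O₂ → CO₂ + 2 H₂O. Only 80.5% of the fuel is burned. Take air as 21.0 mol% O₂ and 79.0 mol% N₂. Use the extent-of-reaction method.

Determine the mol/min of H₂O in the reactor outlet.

Stoichiometric O₂ = 1.5 × 476 = 714 mol/min; O₂ fed = 714 × 2.052 = 1465 mol/min.
N₂ fed = 1465 × 79/21 = 5512 mol/min.
Fuel reacted = 0.805 × 476 → ξ = 383.2 mol/min.
Outlet (n = n₀ + ν ξ):
  CH₃OH: 476 − 1(383.2) = 92.82
  O₂: 1465 − 1.5(383.2) = 890.4
  N₂: 5512 (inert)
  CO₂: 0 + 1(383.2) = 383.2
  H₂O: 0 + 2(383.2) = 766.4

766 mol/min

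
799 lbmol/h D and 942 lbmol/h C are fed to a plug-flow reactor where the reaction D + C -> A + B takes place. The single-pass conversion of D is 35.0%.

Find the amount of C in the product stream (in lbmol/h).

D reacted = 0.35 × 799 = 279.6 lbmol/h; ν_D = −1, so ξ = 279.6/1 = 279.6 lbmol/h.
Outlet amounts (n = n₀ + ν ξ):
  D: 799 − 1(279.6) = 519.4
  C: 942 − 1(279.6) = 662.4
  A: 0 + 1(279.6) = 279.6
  B: 0 + 1(279.6) = 279.6

662 lbmol/h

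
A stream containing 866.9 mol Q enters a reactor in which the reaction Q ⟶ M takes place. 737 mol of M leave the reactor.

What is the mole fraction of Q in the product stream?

For M: n = n₀ + 1ξ → 737 = 0 + 1ξ, giving ξ = 737 mol.
Outlet amounts (n = n₀ + ν ξ):
  Q: 866.9 − 1(737) = 129.9
  M: 0 + 1(737) = 737
Total out = 866.9 mol; y_Q = 129.9 / 866.9 = 0.1498.

0.15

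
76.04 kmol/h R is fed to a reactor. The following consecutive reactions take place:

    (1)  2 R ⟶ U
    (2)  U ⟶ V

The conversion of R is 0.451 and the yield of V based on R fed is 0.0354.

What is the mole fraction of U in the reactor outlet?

0.245

Conversion of R: R consumed = 2ξ₁ = 0.451 × 76.04 → ξ₁ = 17.15 kmol/h.
Yield of V: 1ξ₂ / 76.04 = 0.0354 → ξ₂ = 2.692 kmol/h.
Outlet amounts (n = n₀ + Σ ν·ξ):
  R: 76.04 − 2(17.15) = 41.75
  U: 0 + 1(17.15) − 1(2.692) = 14.46
  V: 0 + 1(2.692) = 2.692
Total out = 58.89 kmol/h; y_U = 14.46 / 58.89 = 0.2454.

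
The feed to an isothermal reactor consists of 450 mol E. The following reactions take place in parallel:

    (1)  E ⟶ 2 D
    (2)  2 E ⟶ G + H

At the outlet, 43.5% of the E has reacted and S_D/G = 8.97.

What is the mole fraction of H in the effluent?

Conversion of E: E consumed = 0.435 × 450 = 195.8 mol = 1ξ₁ + 2ξ₂.
Selectivity: 2ξ₁ / (1ξ₂) = 8.97 → ξ₁ = 4.485 ξ₂.
Substitute: (1·4.485 + 2) ξ₂ = 195.8 → ξ₂ = 30.19 mol, ξ₁ = 135.4 mol.
Outlet amounts (n = n₀ + Σ ν·ξ):
  E: 450 − 1(135.4) − 2(30.19) = 254.2
  D: 0 + 2(135.4) = 270.8
  G: 0 + 1(30.19) = 30.19
  H: 0 + 1(30.19) = 30.19
Total out = 585.4 mol; y_H = 30.19 / 585.4 = 0.05156.

0.0516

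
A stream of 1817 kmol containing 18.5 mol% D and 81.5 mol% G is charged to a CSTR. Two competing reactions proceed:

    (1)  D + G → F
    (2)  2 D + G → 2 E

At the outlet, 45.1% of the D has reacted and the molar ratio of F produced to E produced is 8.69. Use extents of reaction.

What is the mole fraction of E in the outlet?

0.00935

Conversion of D: D consumed = 0.451 × 336.1 = 151.6 kmol = 1ξ₁ + 2ξ₂.
Selectivity: 1ξ₁ / (2ξ₂) = 8.69 → ξ₁ = 17.38 ξ₂.
Substitute: (1·17.38 + 2) ξ₂ = 151.6 → ξ₂ = 7.823 kmol, ξ₁ = 136 kmol.
Outlet amounts (n = n₀ + Σ ν·ξ):
  D: 336.1 − 1(136) − 2(7.823) = 184.5
  G: 1481 − 1(136) − 1(7.823) = 1337
  F: 0 + 1(136) = 136
  E: 0 + 2(7.823) = 15.65
Total out = 1673 kmol; y_E = 15.65 / 1673 = 0.00935.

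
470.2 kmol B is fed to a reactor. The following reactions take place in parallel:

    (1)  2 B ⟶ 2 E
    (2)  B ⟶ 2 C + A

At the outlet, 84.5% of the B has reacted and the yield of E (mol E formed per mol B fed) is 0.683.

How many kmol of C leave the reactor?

Yield of E: 2ξ₁ / 470.2 = 0.683 → ξ₁ = 160.6 kmol.
Conversion of B: 2ξ₁ + 1ξ₂ = 0.845 × 470.2 = 397.3 → ξ₂ = 76.17 kmol.
Outlet amounts (n = n₀ + Σ ν·ξ):
  B: 470.2 − 2(160.6) − 1(76.17) = 72.88
  E: 0 + 2(160.6) = 321.1
  C: 0 + 2(76.17) = 152.3
  A: 0 + 1(76.17) = 76.17

152 kmol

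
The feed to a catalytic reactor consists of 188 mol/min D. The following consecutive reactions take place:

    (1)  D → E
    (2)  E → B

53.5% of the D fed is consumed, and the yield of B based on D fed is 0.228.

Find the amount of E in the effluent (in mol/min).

Conversion of D: D consumed = 1ξ₁ = 0.535 × 188 → ξ₁ = 100.6 mol/min.
Yield of B: 1ξ₂ / 188 = 0.228 → ξ₂ = 42.86 mol/min.
Outlet amounts (n = n₀ + Σ ν·ξ):
  D: 188 − 1(100.6) = 87.42
  E: 0 + 1(100.6) − 1(42.86) = 57.72
  B: 0 + 1(42.86) = 42.86

57.7 mol/min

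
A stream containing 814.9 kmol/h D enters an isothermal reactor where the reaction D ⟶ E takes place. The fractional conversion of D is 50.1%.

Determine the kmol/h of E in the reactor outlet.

D reacted = 0.501 × 814.9 = 408.3 kmol/h; ν_D = −1, so ξ = 408.3/1 = 408.3 kmol/h.
Outlet amounts (n = n₀ + ν ξ):
  D: 814.9 − 1(408.3) = 406.6
  E: 0 + 1(408.3) = 408.3

408 kmol/h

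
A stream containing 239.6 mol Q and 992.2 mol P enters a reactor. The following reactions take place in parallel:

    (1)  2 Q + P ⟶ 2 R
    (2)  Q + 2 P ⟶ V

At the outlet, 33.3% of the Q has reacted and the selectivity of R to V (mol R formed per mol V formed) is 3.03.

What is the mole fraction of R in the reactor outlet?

0.0516

Conversion of Q: Q consumed = 0.333 × 239.6 = 79.79 mol = 2ξ₁ + 1ξ₂.
Selectivity: 2ξ₁ / (1ξ₂) = 3.03 → ξ₁ = 1.515 ξ₂.
Substitute: (2·1.515 + 1) ξ₂ = 79.79 → ξ₂ = 19.8 mol, ξ₁ = 29.99 mol.
Outlet amounts (n = n₀ + Σ ν·ξ):
  Q: 239.6 − 2(29.99) − 1(19.8) = 159.8
  P: 992.2 − 1(29.99) − 2(19.8) = 922.6
  R: 0 + 2(29.99) = 59.99
  V: 0 + 1(19.8) = 19.8
Total out = 1162 mol; y_R = 59.99 / 1162 = 0.05162.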